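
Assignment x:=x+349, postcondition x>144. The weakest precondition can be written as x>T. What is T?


Formula: wp(x:=E, P) = P[E/x] (substitute E for x in postcondition)
Step 1: Postcondition: x>144
Step 2: Substitute x+349 for x: x+349>144
Step 3: Solve for x: x > 144-349 = -205

-205


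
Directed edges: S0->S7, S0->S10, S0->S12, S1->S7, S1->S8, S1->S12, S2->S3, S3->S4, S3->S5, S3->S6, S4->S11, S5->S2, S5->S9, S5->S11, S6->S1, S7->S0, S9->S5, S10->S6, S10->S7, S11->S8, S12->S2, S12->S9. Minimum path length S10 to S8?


BFS layer-by-layer from S10:
  dist 0: {S10}
  dist 1: {S6, S7}
  dist 2: {S0, S1}
  dist 3: {S8, S12}
  -> S8 reached at distance 3
Shortest path length = 3

3


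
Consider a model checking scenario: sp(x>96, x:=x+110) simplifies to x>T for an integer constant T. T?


Formula: sp(P, x:=E) = exists old_x. (x = E[old_x/x]) AND P[old_x/x] (old_x is the value of x before the assignment; eliminate old_x by solving x = E[old_x/x] for old_x)
Step 1: Precondition P: x>96, i.e. old_x > 96
Step 2: Assignment gives x = old_x + 110, so old_x = x - 110
Step 3: Substitute into P: x - 110 > 96
Step 4: Simplify: x > 96+110 = 206

206


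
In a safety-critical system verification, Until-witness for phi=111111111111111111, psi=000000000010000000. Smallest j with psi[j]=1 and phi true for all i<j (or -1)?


(phi U psi) at 0: need smallest j with psi[j]=1 and phi[i]=1 for all i in [0,j).
Scan from step 0:
  step 0: phi=1, psi=0 -> continue
  step 1: phi=1, psi=0 -> continue
  step 2: phi=1, psi=0 -> continue
  step 3: phi=1, psi=0 -> continue
  step 10: psi=1 and phi held for [0,10) -> witness found
Witness step = 10

10


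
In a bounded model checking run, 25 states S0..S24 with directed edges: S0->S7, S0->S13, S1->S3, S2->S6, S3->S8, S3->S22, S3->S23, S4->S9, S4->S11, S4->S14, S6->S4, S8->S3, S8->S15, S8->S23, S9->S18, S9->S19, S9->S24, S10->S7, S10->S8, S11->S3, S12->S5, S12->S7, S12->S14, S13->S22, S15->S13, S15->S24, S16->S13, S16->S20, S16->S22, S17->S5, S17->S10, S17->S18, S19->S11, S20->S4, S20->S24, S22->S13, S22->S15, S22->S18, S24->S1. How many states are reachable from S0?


BFS from S0:
  layer 0: {S0}
  layer 1: {S7, S13}
  layer 2: {S22}
  layer 3: {S15, S18}
  layer 4: {S24}
  layer 5: {S1}
  layer 6: {S3}
  layer 7: {S8, S23}
Reachable set: {S0, S1, S3, S7, S8, S13, S15, S18, S22, S23, S24}
Count = 11

11


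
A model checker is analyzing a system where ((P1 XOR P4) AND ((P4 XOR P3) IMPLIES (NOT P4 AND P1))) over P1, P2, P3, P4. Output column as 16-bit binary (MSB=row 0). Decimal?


Formula: ((P1 XOR P4) AND ((P4 XOR P3) IMPLIES (NOT P4 AND P1))) over P1, P2, P3, P4 (16 rows)
Evaluate each row (bits = P1,P2,P3,P4, MSB first):
  row 0 [0000]: ((0 XOR 0) AND ((0 XOR 0) IMPLIES (NOT 0 AND 0))) -> 0
  row 1 [0001]: ((0 XOR 1) AND ((1 XOR 0) IMPLIES (NOT 1 AND 0))) -> 0
  row 2 [0010]: ((0 XOR 0) AND ((0 XOR 1) IMPLIES (NOT 0 AND 0))) -> 0
  row 3 [0011]: ((0 XOR 1) AND ((1 XOR 1) IMPLIES (NOT 1 AND 0))) -> 1
  row 4 [0100]: ((0 XOR 0) AND ((0 XOR 0) IMPLIES (NOT 0 AND 0))) -> 0
  row 5 [0101]: ((0 XOR 1) AND ((1 XOR 0) IMPLIES (NOT 1 AND 0))) -> 0
  row 6 [0110]: ((0 XOR 0) AND ((0 XOR 1) IMPLIES (NOT 0 AND 0))) -> 0
  row 7 [0111]: ((0 XOR 1) AND ((1 XOR 1) IMPLIES (NOT 1 AND 0))) -> 1
  row 8 [1000]: ((1 XOR 0) AND ((0 XOR 0) IMPLIES (NOT 0 AND 1))) -> 1
  row 9 [1001]: ((1 XOR 1) AND ((1 XOR 0) IMPLIES (NOT 1 AND 1))) -> 0
  row 10 [1010]: ((1 XOR 0) AND ((0 XOR 1) IMPLIES (NOT 0 AND 1))) -> 1
  row 11 [1011]: ((1 XOR 1) AND ((1 XOR 1) IMPLIES (NOT 1 AND 1))) -> 0
  row 12 [1100]: ((1 XOR 0) AND ((0 XOR 0) IMPLIES (NOT 0 AND 1))) -> 1
  row 13 [1101]: ((1 XOR 1) AND ((1 XOR 0) IMPLIES (NOT 1 AND 1))) -> 0
  row 14 [1110]: ((1 XOR 0) AND ((0 XOR 1) IMPLIES (NOT 0 AND 1))) -> 1
  row 15 [1111]: ((1 XOR 1) AND ((1 XOR 1) IMPLIES (NOT 1 AND 1))) -> 0
Full result column, 4 rows per line (P1,P2 fixed per line; P3,P4 runs 00..11 left to right):
  rows 0-3 [P1,P2=00]: 0001  = hex 1
  rows 4-7 [P1,P2=01]: 0001  = hex 1
  rows 8-11 [P1,P2=10]: 1010  = hex A
  rows 12-15 [P1,P2=11]: 1010  = hex A
Output column (row 0 .. row 15) = 0001000110101010
Output column grouped in 4s = 0001 0001 1010 1010 = 0x11AA
Convert to decimal digit by digit (value = value*16 + digit):
  1 -> 1
  1*16 + 1 = 17
  17*16 + 10 (A) = 282
  282*16 + 10 (A) = 4522
Decimal = 4522

4522


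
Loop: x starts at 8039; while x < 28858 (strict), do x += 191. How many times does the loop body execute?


Step 1: x goes from 8039 toward 28858 by 191; the body runs while x<28858, so iterations = ceil((bound-start)/step)
Step 2: Distance=20819
Step 3: ceil(20819/191)=109

109


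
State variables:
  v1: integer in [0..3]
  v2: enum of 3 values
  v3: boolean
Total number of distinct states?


State space = product of domain sizes of all variables.
Domain sizes:
  v1 (integer in [0..3]): 4
  v2 (enum of 3 values): 3
  v3 (boolean): 2
Product = 4 * 3 * 2 = 24

24


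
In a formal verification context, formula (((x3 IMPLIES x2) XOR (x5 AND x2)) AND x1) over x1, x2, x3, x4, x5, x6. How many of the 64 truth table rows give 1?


Formula: (((x3 IMPLIES x2) XOR (x5 AND x2)) AND x1) over 6 vars (64 rows)
Evaluate each row (x1, x2, x3, x4, x5, x6 as bits, MSB first):
  row 0 [000000]: (((0 IMPLIES 0) XOR (0 AND 0)) AND 0) -> 0
  row 1 [000001]: (((0 IMPLIES 0) XOR (0 AND 0)) AND 0) -> 0
  row 2 [000010]: (((0 IMPLIES 0) XOR (1 AND 0)) AND 0) -> 0
  row 3 [000011]: (((0 IMPLIES 0) XOR (1 AND 0)) AND 0) -> 0
  row 4 [000100]: (((0 IMPLIES 0) XOR (0 AND 0)) AND 0) -> 0
  (every remaining row is evaluated the same way; all 64 results are listed next)
Full result column, 8 rows per line (x1,x2,x3 fixed per line; x4,x5,x6 runs 000..111 left to right):
  rows 0-7 [x1,x2,x3=000]: 00000000  (ones: 0)
  rows 8-15 [x1,x2,x3=001]: 00000000  (ones: 0)
  rows 16-23 [x1,x2,x3=010]: 00000000  (ones: 0)
  rows 24-31 [x1,x2,x3=011]: 00000000  (ones: 0)
  rows 32-39 [x1,x2,x3=100]: 11111111  (ones: 8)
  rows 40-47 [x1,x2,x3=101]: 00000000  (ones: 0)
  rows 48-55 [x1,x2,x3=110]: 11001100  (ones: 4)
  rows 56-63 [x1,x2,x3=111]: 11001100  (ones: 4)
Count of 1-rows = 0+0+0+0+8+0+4+4 = 16

16


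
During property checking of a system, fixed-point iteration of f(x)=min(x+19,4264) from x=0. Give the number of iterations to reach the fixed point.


Step 1: x=0, cap=4264, increment=19
Step 2: x grows by 19 each step until capped at 4264; fixed point is x=4264
Step 3: iterations = ceil(4264/19) = 225

225


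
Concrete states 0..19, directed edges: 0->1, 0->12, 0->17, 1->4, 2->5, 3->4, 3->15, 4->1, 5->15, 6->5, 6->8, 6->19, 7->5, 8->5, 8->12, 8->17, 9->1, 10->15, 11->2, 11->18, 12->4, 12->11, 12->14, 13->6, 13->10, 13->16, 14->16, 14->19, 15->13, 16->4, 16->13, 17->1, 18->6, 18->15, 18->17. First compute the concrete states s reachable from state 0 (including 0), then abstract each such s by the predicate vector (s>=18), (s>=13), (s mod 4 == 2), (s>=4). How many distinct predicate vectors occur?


BFS from 0:
Concrete reachable: {0, 1, 2, 4, 5, 6, 8, 10, 11, 12, 13, 14, 15, 16, 17, 18, 19}
Abstract via predicates (s>=18), (s>=13), (s mod 4 == 2), (s>=4):
  (0,0,0,0) <- {0, 1}
  (0,0,0,1) <- {4, 5, 8, 11, 12}
  (0,0,1,0) <- {2}
  (0,0,1,1) <- {6, 10}
  (0,1,0,1) <- {13, 15, 16, 17}
  (0,1,1,1) <- {14}
  (1,1,0,1) <- {19}
  (1,1,1,1) <- {18}
Distinct abstract states = 8

8


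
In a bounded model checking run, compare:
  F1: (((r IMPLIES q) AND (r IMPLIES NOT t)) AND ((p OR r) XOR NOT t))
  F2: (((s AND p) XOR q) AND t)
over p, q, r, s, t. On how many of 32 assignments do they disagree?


F1 = (((r IMPLIES q) AND (r IMPLIES NOT t)) AND ((p OR r) XOR NOT t))
F2 = (((s AND p) XOR q) AND t)
Evaluate both on each of 32 rows (bits = p,q,r,s,t):
  row 0 [00000]: F1=1 F2=0 (differ) -> 1
  row 1 [00001]: F1=0 F2=0 -> 0
  row 2 [00010]: F1=1 F2=0 (differ) -> 1
  row 3 [00011]: F1=0 F2=0 -> 0
  row 4 [00100]: F1=0 F2=0 -> 0
  row 5 [00101]: F1=0 F2=0 -> 0
  row 6 [00110]: F1=0 F2=0 -> 0
  row 7 [00111]: F1=0 F2=0 -> 0
  row 8 [01000]: F1=1 F2=0 (differ) -> 1
  row 9 [01001]: F1=0 F2=1 (differ) -> 1
  row 10 [01010]: F1=1 F2=0 (differ) -> 1
  row 11 [01011]: F1=0 F2=1 (differ) -> 1
  row 12 [01100]: F1=0 F2=0 -> 0
  row 13 [01101]: F1=0 F2=1 (differ) -> 1
  row 14 [01110]: F1=0 F2=0 -> 0
  row 15 [01111]: F1=0 F2=1 (differ) -> 1
  row 16 [10000]: F1=0 F2=0 -> 0
  row 17 [10001]: F1=1 F2=0 (differ) -> 1
  row 18 [10010]: F1=0 F2=0 -> 0
  row 19 [10011]: F1=1 F2=1 -> 0
  row 20 [10100]: F1=0 F2=0 -> 0
  row 21 [10101]: F1=0 F2=0 -> 0
  row 22 [10110]: F1=0 F2=0 -> 0
  row 23 [10111]: F1=0 F2=1 (differ) -> 1
  row 24 [11000]: F1=0 F2=0 -> 0
  row 25 [11001]: F1=1 F2=1 -> 0
  row 26 [11010]: F1=0 F2=0 -> 0
  row 27 [11011]: F1=1 F2=0 (differ) -> 1
  row 28 [11100]: F1=0 F2=0 -> 0
  row 29 [11101]: F1=0 F2=1 (differ) -> 1
  row 30 [11110]: F1=0 F2=0 -> 0
  row 31 [11111]: F1=0 F2=0 -> 0
Full result column, 8 rows per line (p,q fixed per line; r,s,t runs 000..111 left to right):
  rows 0-7 [p,q=00]: 10100000  (ones: 2)
  rows 8-15 [p,q=01]: 11110101  (ones: 6)
  rows 16-23 [p,q=10]: 01000001  (ones: 2)
  rows 24-31 [p,q=11]: 00010100  (ones: 2)
Disagreements = 2+6+2+2 = 12

12


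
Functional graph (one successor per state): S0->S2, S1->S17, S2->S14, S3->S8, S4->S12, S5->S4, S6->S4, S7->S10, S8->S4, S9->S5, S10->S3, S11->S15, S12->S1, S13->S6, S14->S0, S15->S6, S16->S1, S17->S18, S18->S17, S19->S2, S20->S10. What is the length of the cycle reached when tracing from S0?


Trace from S0 until a state repeats:
  S0 -> S2 -> S14 -> S0
S0 first seen at step 0, revisited at step 3.
Cycle length = 3 - 0 = 3

3


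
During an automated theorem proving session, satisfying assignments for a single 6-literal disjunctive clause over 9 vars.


Step 1: Total=2^9=512
Step 2: Unsat when all 6 false: 2^3=8
Step 3: Sat=512-8=504

504


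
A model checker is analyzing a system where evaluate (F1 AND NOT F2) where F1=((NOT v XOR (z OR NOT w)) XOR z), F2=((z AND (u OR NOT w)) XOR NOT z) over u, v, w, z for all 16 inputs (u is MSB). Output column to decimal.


F1 = ((NOT v XOR (z OR NOT w)) XOR z)
F2 = ((z AND (u OR NOT w)) XOR NOT z)
Counterexample to F1=>F2 is where F1=1 and F2=0.
Evaluate each row (bits = u,v,w,z, MSB first):
  row 0 [0000]: F1=0 F2=1 -> F1&~F2 -> 0
  row 1 [0001]: F1=1 F2=1 -> F1&~F2 -> 0
  row 2 [0010]: F1=1 F2=1 -> F1&~F2 -> 0
  row 3 [0011]: F1=1 F2=0 -> F1&~F2 -> 1
  row 4 [0100]: F1=1 F2=1 -> F1&~F2 -> 0
  row 5 [0101]: F1=0 F2=1 -> F1&~F2 -> 0
  row 6 [0110]: F1=0 F2=1 -> F1&~F2 -> 0
  row 7 [0111]: F1=0 F2=0 -> F1&~F2 -> 0
  row 8 [1000]: F1=0 F2=1 -> F1&~F2 -> 0
  row 9 [1001]: F1=1 F2=1 -> F1&~F2 -> 0
  row 10 [1010]: F1=1 F2=1 -> F1&~F2 -> 0
  row 11 [1011]: F1=1 F2=1 -> F1&~F2 -> 0
  row 12 [1100]: F1=1 F2=1 -> F1&~F2 -> 0
  row 13 [1101]: F1=0 F2=1 -> F1&~F2 -> 0
  row 14 [1110]: F1=0 F2=1 -> F1&~F2 -> 0
  row 15 [1111]: F1=0 F2=1 -> F1&~F2 -> 0
Full result column, 4 rows per line (u,v fixed per line; w,z runs 00..11 left to right):
  rows 0-3 [u,v=00]: 0001  = hex 1
  rows 4-7 [u,v=01]: 0000  = hex 0
  rows 8-11 [u,v=10]: 0000  = hex 0
  rows 12-15 [u,v=11]: 0000  = hex 0
Counterexample vector (row 0 .. row 15) = 0001000000000000
Output column grouped in 4s = 0001 0000 0000 0000 = 0x1000
Convert to decimal digit by digit (value = value*16 + digit):
  1 -> 1
  1*16 + 0 = 16
  16*16 + 0 = 256
  256*16 + 0 = 4096
Decimal = 4096

4096


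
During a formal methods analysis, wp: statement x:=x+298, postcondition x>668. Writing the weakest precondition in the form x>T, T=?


Formula: wp(x:=E, P) = P[E/x] (substitute E for x in postcondition)
Step 1: Postcondition: x>668
Step 2: Substitute x+298 for x: x+298>668
Step 3: Solve for x: x > 668-298 = 370

370


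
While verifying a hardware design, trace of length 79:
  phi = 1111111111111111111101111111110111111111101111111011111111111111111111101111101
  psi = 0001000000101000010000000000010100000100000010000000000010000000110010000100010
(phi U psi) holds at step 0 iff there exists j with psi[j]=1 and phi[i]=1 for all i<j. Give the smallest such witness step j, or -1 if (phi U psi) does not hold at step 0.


(phi U psi) at 0: need smallest j with psi[j]=1 and phi[i]=1 for all i in [0,j).
Scan from step 0:
  step 0: phi=1, psi=0 -> continue
  step 1: phi=1, psi=0 -> continue
  step 2: phi=1, psi=0 -> continue
  step 3: psi=1 and phi held for [0,3) -> witness found
Witness step = 3

3


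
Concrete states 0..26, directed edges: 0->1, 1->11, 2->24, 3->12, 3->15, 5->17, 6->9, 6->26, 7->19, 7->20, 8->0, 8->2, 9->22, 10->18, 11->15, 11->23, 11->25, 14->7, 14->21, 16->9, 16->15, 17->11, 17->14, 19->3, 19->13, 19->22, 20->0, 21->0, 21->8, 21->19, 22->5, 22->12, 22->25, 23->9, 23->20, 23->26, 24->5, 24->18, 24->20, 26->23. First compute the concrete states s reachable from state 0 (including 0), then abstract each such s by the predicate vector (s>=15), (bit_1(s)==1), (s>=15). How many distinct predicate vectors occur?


BFS from 0:
Concrete reachable: {0, 1, 2, 3, 5, 7, 8, 9, 11, 12, 13, 14, 15, 17, 18, 19, 20, 21, 22, 23, 24, 25, 26}
Abstract via predicates (s>=15), (bit_1(s)==1), (s>=15):
  (0,0,0) <- {0, 1, 5, 8, 9, 12, 13}
  (0,1,0) <- {2, 3, 7, 11, 14}
  (1,0,1) <- {17, 20, 21, 24, 25}
  (1,1,1) <- {15, 18, 19, 22, 23, 26}
Distinct abstract states = 4

4


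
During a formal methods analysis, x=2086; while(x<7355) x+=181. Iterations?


Step 1: x goes from 2086 toward 7355 by 181; the body runs while x<7355, so iterations = ceil((bound-start)/step)
Step 2: Distance=5269
Step 3: ceil(5269/181)=30

30


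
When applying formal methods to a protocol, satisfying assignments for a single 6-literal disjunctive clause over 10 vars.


Step 1: Total=2^10=1024
Step 2: Unsat when all 6 false: 2^4=16
Step 3: Sat=1024-16=1008

1008


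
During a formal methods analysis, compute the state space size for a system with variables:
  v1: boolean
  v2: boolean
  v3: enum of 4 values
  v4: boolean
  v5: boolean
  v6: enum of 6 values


State space = product of domain sizes of all variables.
Domain sizes:
  v1 (boolean): 2
  v2 (boolean): 2
  v3 (enum of 4 values): 4
  v4 (boolean): 2
  v5 (boolean): 2
  v6 (enum of 6 values): 6
Product = 2 * 2 * 4 * 2 * 2 * 6 = 384

384


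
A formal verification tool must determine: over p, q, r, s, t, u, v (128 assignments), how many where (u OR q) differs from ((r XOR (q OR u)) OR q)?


F1 = (u OR q)
F2 = ((r XOR (q OR u)) OR q)
Evaluate both on each of 128 rows (bits = p,q,r,s,t,u,v):
  row 0 [0000000]: F1=0 F2=0 -> 0
  row 1 [0000001]: F1=0 F2=0 -> 0
  row 2 [0000010]: F1=1 F2=1 -> 0
  row 3 [0000011]: F1=1 F2=1 -> 0
  row 4 [0000100]: F1=0 F2=0 -> 0
  (every remaining row is evaluated the same way; all 128 results are listed next)
Full result column, 8 rows per line (p,q,r,s fixed per line; t,u,v runs 000..111 left to right):
  rows 0-7 [p,q,r,s=0000]: 00000000  (ones: 0)
  rows 8-15 [p,q,r,s=0001]: 00000000  (ones: 0)
  rows 16-23 [p,q,r,s=0010]: 11111111  (ones: 8)
  rows 24-31 [p,q,r,s=0011]: 11111111  (ones: 8)
  rows 32-39 [p,q,r,s=0100]: 00000000  (ones: 0)
  rows 40-47 [p,q,r,s=0101]: 00000000  (ones: 0)
  rows 48-55 [p,q,r,s=0110]: 00000000  (ones: 0)
  rows 56-63 [p,q,r,s=0111]: 00000000  (ones: 0)
  rows 64-71 [p,q,r,s=1000]: 00000000  (ones: 0)
  rows 72-79 [p,q,r,s=1001]: 00000000  (ones: 0)
  rows 80-87 [p,q,r,s=1010]: 11111111  (ones: 8)
  rows 88-95 [p,q,r,s=1011]: 11111111  (ones: 8)
  rows 96-103 [p,q,r,s=1100]: 00000000  (ones: 0)
  rows 104-111 [p,q,r,s=1101]: 00000000  (ones: 0)
  rows 112-119 [p,q,r,s=1110]: 00000000  (ones: 0)
  rows 120-127 [p,q,r,s=1111]: 00000000  (ones: 0)
Disagreements = 0+0+8+8+0+0+0+0+0+0+8+8+0+0+0+0 = 32

32


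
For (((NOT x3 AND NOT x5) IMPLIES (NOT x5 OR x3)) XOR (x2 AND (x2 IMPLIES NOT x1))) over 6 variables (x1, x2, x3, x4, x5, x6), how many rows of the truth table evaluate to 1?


Formula: (((NOT x3 AND NOT x5) IMPLIES (NOT x5 OR x3)) XOR (x2 AND (x2 IMPLIES NOT x1))) over 6 vars (64 rows)
Evaluate each row (x1, x2, x3, x4, x5, x6 as bits, MSB first):
  row 0 [000000]: (((NOT 0 AND NOT 0) IMPLIES (NOT 0 OR 0)) XOR (0 AND (0 IMPLIES NOT 0))) -> 1
  row 1 [000001]: (((NOT 0 AND NOT 0) IMPLIES (NOT 0 OR 0)) XOR (0 AND (0 IMPLIES NOT 0))) -> 1
  row 2 [000010]: (((NOT 0 AND NOT 1) IMPLIES (NOT 1 OR 0)) XOR (0 AND (0 IMPLIES NOT 0))) -> 1
  row 3 [000011]: (((NOT 0 AND NOT 1) IMPLIES (NOT 1 OR 0)) XOR (0 AND (0 IMPLIES NOT 0))) -> 1
  row 4 [000100]: (((NOT 0 AND NOT 0) IMPLIES (NOT 0 OR 0)) XOR (0 AND (0 IMPLIES NOT 0))) -> 1
  (every remaining row is evaluated the same way; all 64 results are listed next)
Full result column, 8 rows per line (x1,x2,x3 fixed per line; x4,x5,x6 runs 000..111 left to right):
  rows 0-7 [x1,x2,x3=000]: 11111111  (ones: 8)
  rows 8-15 [x1,x2,x3=001]: 11111111  (ones: 8)
  rows 16-23 [x1,x2,x3=010]: 00000000  (ones: 0)
  rows 24-31 [x1,x2,x3=011]: 00000000  (ones: 0)
  rows 32-39 [x1,x2,x3=100]: 11111111  (ones: 8)
  rows 40-47 [x1,x2,x3=101]: 11111111  (ones: 8)
  rows 48-55 [x1,x2,x3=110]: 11111111  (ones: 8)
  rows 56-63 [x1,x2,x3=111]: 11111111  (ones: 8)
Count of 1-rows = 8+8+0+0+8+8+8+8 = 48

48


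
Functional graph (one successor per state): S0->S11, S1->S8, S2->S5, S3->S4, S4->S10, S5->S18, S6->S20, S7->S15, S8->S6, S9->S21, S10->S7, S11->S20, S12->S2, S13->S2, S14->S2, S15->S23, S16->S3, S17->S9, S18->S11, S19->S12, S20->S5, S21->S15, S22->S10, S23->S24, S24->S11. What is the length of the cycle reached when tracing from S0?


Trace from S0 until a state repeats:
  S0 -> S11 -> S20 -> S5 -> S18 -> S11
S11 first seen at step 1, revisited at step 5.
Cycle length = 5 - 1 = 4

4


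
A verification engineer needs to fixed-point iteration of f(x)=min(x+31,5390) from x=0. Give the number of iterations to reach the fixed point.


Step 1: x=0, cap=5390, increment=31
Step 2: x grows by 31 each step until capped at 5390; fixed point is x=5390
Step 3: iterations = ceil(5390/31) = 174

174


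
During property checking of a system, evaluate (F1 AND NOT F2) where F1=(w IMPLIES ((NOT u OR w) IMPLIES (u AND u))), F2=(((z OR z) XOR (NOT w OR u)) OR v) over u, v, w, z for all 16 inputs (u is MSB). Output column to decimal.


F1 = (w IMPLIES ((NOT u OR w) IMPLIES (u AND u)))
F2 = (((z OR z) XOR (NOT w OR u)) OR v)
Counterexample to F1=>F2 is where F1=1 and F2=0.
Evaluate each row (bits = u,v,w,z, MSB first):
  row 0 [0000]: F1=1 F2=1 -> F1&~F2 -> 0
  row 1 [0001]: F1=1 F2=0 -> F1&~F2 -> 1
  row 2 [0010]: F1=0 F2=0 -> F1&~F2 -> 0
  row 3 [0011]: F1=0 F2=1 -> F1&~F2 -> 0
  row 4 [0100]: F1=1 F2=1 -> F1&~F2 -> 0
  row 5 [0101]: F1=1 F2=1 -> F1&~F2 -> 0
  row 6 [0110]: F1=0 F2=1 -> F1&~F2 -> 0
  row 7 [0111]: F1=0 F2=1 -> F1&~F2 -> 0
  row 8 [1000]: F1=1 F2=1 -> F1&~F2 -> 0
  row 9 [1001]: F1=1 F2=0 -> F1&~F2 -> 1
  row 10 [1010]: F1=1 F2=1 -> F1&~F2 -> 0
  row 11 [1011]: F1=1 F2=0 -> F1&~F2 -> 1
  row 12 [1100]: F1=1 F2=1 -> F1&~F2 -> 0
  row 13 [1101]: F1=1 F2=1 -> F1&~F2 -> 0
  row 14 [1110]: F1=1 F2=1 -> F1&~F2 -> 0
  row 15 [1111]: F1=1 F2=1 -> F1&~F2 -> 0
Full result column, 4 rows per line (u,v fixed per line; w,z runs 00..11 left to right):
  rows 0-3 [u,v=00]: 0100  = hex 4
  rows 4-7 [u,v=01]: 0000  = hex 0
  rows 8-11 [u,v=10]: 0101  = hex 5
  rows 12-15 [u,v=11]: 0000  = hex 0
Counterexample vector (row 0 .. row 15) = 0100000001010000
Output column grouped in 4s = 0100 0000 0101 0000 = 0x4050
Convert to decimal digit by digit (value = value*16 + digit):
  4 -> 4
  4*16 + 0 = 64
  64*16 + 5 = 1029
  1029*16 + 0 = 16464
Decimal = 16464

16464


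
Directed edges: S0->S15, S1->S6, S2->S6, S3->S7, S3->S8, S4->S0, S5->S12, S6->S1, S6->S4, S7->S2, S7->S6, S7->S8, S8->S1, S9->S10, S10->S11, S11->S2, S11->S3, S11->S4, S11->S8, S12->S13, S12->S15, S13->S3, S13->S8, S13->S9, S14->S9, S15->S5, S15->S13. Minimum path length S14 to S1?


BFS layer-by-layer from S14:
  dist 0: {S14}
  dist 1: {S9}
  dist 2: {S10}
  dist 3: {S11}
  dist 4: {S2, S3, S4, S8}
  dist 5: {S0, S1, S6, S7}
  -> S1 reached at distance 5
Shortest path length = 5

5


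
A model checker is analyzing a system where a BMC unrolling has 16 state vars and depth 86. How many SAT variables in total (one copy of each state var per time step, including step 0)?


BMC unrolls to depth k, creating one copy of each state var for steps 0..k.
Step count = 86 + 1 = 87 (steps 0 through 86)
Vars per step = 16
Total = 16 * 87 = 1392

1392


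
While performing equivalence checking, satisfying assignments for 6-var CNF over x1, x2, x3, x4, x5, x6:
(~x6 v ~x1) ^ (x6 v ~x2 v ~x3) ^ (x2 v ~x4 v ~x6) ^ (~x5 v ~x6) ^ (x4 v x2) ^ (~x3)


CNF with 6 clauses over 6 vars (64 assignments).
An assignment satisfies CNF iff every clause has >=1 true literal.
Check each row (bits = x1,x2,x3,x4,x5,x6; clause T/F shown):
  row 0 [000000]: clauses=TTTTFT -> 0
  row 1 [000001]: clauses=TTTTFT -> 0
  row 2 [000010]: clauses=TTTTFT -> 0
  row 3 [000011]: clauses=TTTFFT -> 0
  row 4 [000100]: clauses=TTTTTT -> 1
  (every remaining row is evaluated the same way; all 64 results are listed next)
Full result column, 8 rows per line (x1,x2,x3 fixed per line; x4,x5,x6 runs 000..111 left to right):
  rows 0-7 [x1,x2,x3=000]: 00001010  (ones: 2)
  rows 8-15 [x1,x2,x3=001]: 00000000  (ones: 0)
  rows 16-23 [x1,x2,x3=010]: 11101110  (ones: 6)
  rows 24-31 [x1,x2,x3=011]: 00000000  (ones: 0)
  rows 32-39 [x1,x2,x3=100]: 00001010  (ones: 2)
  rows 40-47 [x1,x2,x3=101]: 00000000  (ones: 0)
  rows 48-55 [x1,x2,x3=110]: 10101010  (ones: 4)
  rows 56-63 [x1,x2,x3=111]: 00000000  (ones: 0)
Satisfying assignments = 2+0+6+0+2+0+4+0 = 14

14


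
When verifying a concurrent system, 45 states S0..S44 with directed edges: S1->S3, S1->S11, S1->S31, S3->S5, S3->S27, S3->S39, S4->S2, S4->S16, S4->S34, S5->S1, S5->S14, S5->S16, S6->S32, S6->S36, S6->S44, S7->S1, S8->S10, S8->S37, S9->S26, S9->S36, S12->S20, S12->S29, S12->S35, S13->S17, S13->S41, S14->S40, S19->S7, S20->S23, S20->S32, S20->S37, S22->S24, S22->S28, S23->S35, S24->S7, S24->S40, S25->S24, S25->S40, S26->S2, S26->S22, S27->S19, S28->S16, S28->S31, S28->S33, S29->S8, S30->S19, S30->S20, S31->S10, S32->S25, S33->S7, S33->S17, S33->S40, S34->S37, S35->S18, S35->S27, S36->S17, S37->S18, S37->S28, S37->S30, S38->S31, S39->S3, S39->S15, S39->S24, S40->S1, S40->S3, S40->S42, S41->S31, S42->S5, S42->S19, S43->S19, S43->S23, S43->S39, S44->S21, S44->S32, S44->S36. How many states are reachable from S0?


BFS from S0:
  layer 0: {S0}
Reachable set: {S0}
Count = 1

1


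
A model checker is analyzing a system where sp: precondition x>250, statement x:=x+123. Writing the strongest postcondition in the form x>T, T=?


Formula: sp(P, x:=E) = exists old_x. (x = E[old_x/x]) AND P[old_x/x] (old_x is the value of x before the assignment; eliminate old_x by solving x = E[old_x/x] for old_x)
Step 1: Precondition P: x>250, i.e. old_x > 250
Step 2: Assignment gives x = old_x + 123, so old_x = x - 123
Step 3: Substitute into P: x - 123 > 250
Step 4: Simplify: x > 250+123 = 373

373


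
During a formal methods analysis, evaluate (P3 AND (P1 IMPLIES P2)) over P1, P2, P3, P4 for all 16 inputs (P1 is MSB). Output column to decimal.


Formula: (P3 AND (P1 IMPLIES P2)) over P1, P2, P3, P4 (16 rows)
Evaluate each row (bits = P1,P2,P3,P4, MSB first):
  row 0 [0000]: (0 AND (0 IMPLIES 0)) -> 0
  row 1 [0001]: (0 AND (0 IMPLIES 0)) -> 0
  row 2 [0010]: (1 AND (0 IMPLIES 0)) -> 1
  row 3 [0011]: (1 AND (0 IMPLIES 0)) -> 1
  row 4 [0100]: (0 AND (0 IMPLIES 1)) -> 0
  row 5 [0101]: (0 AND (0 IMPLIES 1)) -> 0
  row 6 [0110]: (1 AND (0 IMPLIES 1)) -> 1
  row 7 [0111]: (1 AND (0 IMPLIES 1)) -> 1
  row 8 [1000]: (0 AND (1 IMPLIES 0)) -> 0
  row 9 [1001]: (0 AND (1 IMPLIES 0)) -> 0
  row 10 [1010]: (1 AND (1 IMPLIES 0)) -> 0
  row 11 [1011]: (1 AND (1 IMPLIES 0)) -> 0
  row 12 [1100]: (0 AND (1 IMPLIES 1)) -> 0
  row 13 [1101]: (0 AND (1 IMPLIES 1)) -> 0
  row 14 [1110]: (1 AND (1 IMPLIES 1)) -> 1
  row 15 [1111]: (1 AND (1 IMPLIES 1)) -> 1
Full result column, 4 rows per line (P1,P2 fixed per line; P3,P4 runs 00..11 left to right):
  rows 0-3 [P1,P2=00]: 0011  = hex 3
  rows 4-7 [P1,P2=01]: 0011  = hex 3
  rows 8-11 [P1,P2=10]: 0000  = hex 0
  rows 12-15 [P1,P2=11]: 0011  = hex 3
Output column (row 0 .. row 15) = 0011001100000011
Output column grouped in 4s = 0011 0011 0000 0011 = 0x3303
Convert to decimal digit by digit (value = value*16 + digit):
  3 -> 3
  3*16 + 3 = 51
  51*16 + 0 = 816
  816*16 + 3 = 13059
Decimal = 13059

13059


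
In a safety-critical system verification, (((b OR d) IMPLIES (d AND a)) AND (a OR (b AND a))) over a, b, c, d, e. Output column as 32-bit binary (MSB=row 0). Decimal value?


Formula: (((b OR d) IMPLIES (d AND a)) AND (a OR (b AND a))) over a, b, c, d, e (32 rows)
Evaluate each row (bits = a,b,c,d,e, MSB first):
  row 0 [00000]: (((0 OR 0) IMPLIES (0 AND 0)) AND (0 OR (0 AND 0))) -> 0
  row 1 [00001]: (((0 OR 0) IMPLIES (0 AND 0)) AND (0 OR (0 AND 0))) -> 0
  row 2 [00010]: (((0 OR 1) IMPLIES (1 AND 0)) AND (0 OR (0 AND 0))) -> 0
  row 3 [00011]: (((0 OR 1) IMPLIES (1 AND 0)) AND (0 OR (0 AND 0))) -> 0
  row 4 [00100]: (((0 OR 0) IMPLIES (0 AND 0)) AND (0 OR (0 AND 0))) -> 0
  row 5 [00101]: (((0 OR 0) IMPLIES (0 AND 0)) AND (0 OR (0 AND 0))) -> 0
  row 6 [00110]: (((0 OR 1) IMPLIES (1 AND 0)) AND (0 OR (0 AND 0))) -> 0
  row 7 [00111]: (((0 OR 1) IMPLIES (1 AND 0)) AND (0 OR (0 AND 0))) -> 0
  row 8 [01000]: (((1 OR 0) IMPLIES (0 AND 0)) AND (0 OR (1 AND 0))) -> 0
  row 9 [01001]: (((1 OR 0) IMPLIES (0 AND 0)) AND (0 OR (1 AND 0))) -> 0
  row 10 [01010]: (((1 OR 1) IMPLIES (1 AND 0)) AND (0 OR (1 AND 0))) -> 0
  row 11 [01011]: (((1 OR 1) IMPLIES (1 AND 0)) AND (0 OR (1 AND 0))) -> 0
  row 12 [01100]: (((1 OR 0) IMPLIES (0 AND 0)) AND (0 OR (1 AND 0))) -> 0
  row 13 [01101]: (((1 OR 0) IMPLIES (0 AND 0)) AND (0 OR (1 AND 0))) -> 0
  row 14 [01110]: (((1 OR 1) IMPLIES (1 AND 0)) AND (0 OR (1 AND 0))) -> 0
  row 15 [01111]: (((1 OR 1) IMPLIES (1 AND 0)) AND (0 OR (1 AND 0))) -> 0
  row 16 [10000]: (((0 OR 0) IMPLIES (0 AND 1)) AND (1 OR (0 AND 1))) -> 1
  row 17 [10001]: (((0 OR 0) IMPLIES (0 AND 1)) AND (1 OR (0 AND 1))) -> 1
  row 18 [10010]: (((0 OR 1) IMPLIES (1 AND 1)) AND (1 OR (0 AND 1))) -> 1
  row 19 [10011]: (((0 OR 1) IMPLIES (1 AND 1)) AND (1 OR (0 AND 1))) -> 1
  row 20 [10100]: (((0 OR 0) IMPLIES (0 AND 1)) AND (1 OR (0 AND 1))) -> 1
  row 21 [10101]: (((0 OR 0) IMPLIES (0 AND 1)) AND (1 OR (0 AND 1))) -> 1
  row 22 [10110]: (((0 OR 1) IMPLIES (1 AND 1)) AND (1 OR (0 AND 1))) -> 1
  row 23 [10111]: (((0 OR 1) IMPLIES (1 AND 1)) AND (1 OR (0 AND 1))) -> 1
  row 24 [11000]: (((1 OR 0) IMPLIES (0 AND 1)) AND (1 OR (1 AND 1))) -> 0
  row 25 [11001]: (((1 OR 0) IMPLIES (0 AND 1)) AND (1 OR (1 AND 1))) -> 0
  row 26 [11010]: (((1 OR 1) IMPLIES (1 AND 1)) AND (1 OR (1 AND 1))) -> 1
  row 27 [11011]: (((1 OR 1) IMPLIES (1 AND 1)) AND (1 OR (1 AND 1))) -> 1
  row 28 [11100]: (((1 OR 0) IMPLIES (0 AND 1)) AND (1 OR (1 AND 1))) -> 0
  row 29 [11101]: (((1 OR 0) IMPLIES (0 AND 1)) AND (1 OR (1 AND 1))) -> 0
  row 30 [11110]: (((1 OR 1) IMPLIES (1 AND 1)) AND (1 OR (1 AND 1))) -> 1
  row 31 [11111]: (((1 OR 1) IMPLIES (1 AND 1)) AND (1 OR (1 AND 1))) -> 1
Full result column, 4 rows per line (a,b,c fixed per line; d,e runs 00..11 left to right):
  rows 0-3 [a,b,c=000]: 0000  = hex 0
  rows 4-7 [a,b,c=001]: 0000  = hex 0
  rows 8-11 [a,b,c=010]: 0000  = hex 0
  rows 12-15 [a,b,c=011]: 0000  = hex 0
  rows 16-19 [a,b,c=100]: 1111  = hex F
  rows 20-23 [a,b,c=101]: 1111  = hex F
  rows 24-27 [a,b,c=110]: 0011  = hex 3
  rows 28-31 [a,b,c=111]: 0011  = hex 3
Output column (row 0 .. row 31) = 00000000000000001111111100110011
Output column grouped in 4s = 0000 0000 0000 0000 1111 1111 0011 0011 = 0x0000FF33
Convert to decimal digit by digit (value = value*16 + digit):
  0 -> 0
  0*16 + 0 = 0
  0*16 + 0 = 0
  0*16 + 0 = 0
  0*16 + 15 (F) = 15
  15*16 + 15 (F) = 255
  255*16 + 3 = 4083
  4083*16 + 3 = 65331
Decimal = 65331

65331


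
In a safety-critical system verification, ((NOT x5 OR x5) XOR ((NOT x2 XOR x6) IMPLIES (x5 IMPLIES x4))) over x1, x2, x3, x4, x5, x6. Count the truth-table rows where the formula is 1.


Formula: ((NOT x5 OR x5) XOR ((NOT x2 XOR x6) IMPLIES (x5 IMPLIES x4))) over 6 vars (64 rows)
Evaluate each row (x1, x2, x3, x4, x5, x6 as bits, MSB first):
  row 0 [000000]: ((NOT 0 OR 0) XOR ((NOT 0 XOR 0) IMPLIES (0 IMPLIES 0))) -> 0
  row 1 [000001]: ((NOT 0 OR 0) XOR ((NOT 0 XOR 1) IMPLIES (0 IMPLIES 0))) -> 0
  row 2 [000010]: ((NOT 1 OR 1) XOR ((NOT 0 XOR 0) IMPLIES (1 IMPLIES 0))) -> 1
  row 3 [000011]: ((NOT 1 OR 1) XOR ((NOT 0 XOR 1) IMPLIES (1 IMPLIES 0))) -> 0
  row 4 [000100]: ((NOT 0 OR 0) XOR ((NOT 0 XOR 0) IMPLIES (0 IMPLIES 1))) -> 0
  (every remaining row is evaluated the same way; all 64 results are listed next)
Full result column, 8 rows per line (x1,x2,x3 fixed per line; x4,x5,x6 runs 000..111 left to right):
  rows 0-7 [x1,x2,x3=000]: 00100000  (ones: 1)
  rows 8-15 [x1,x2,x3=001]: 00100000  (ones: 1)
  rows 16-23 [x1,x2,x3=010]: 00010000  (ones: 1)
  rows 24-31 [x1,x2,x3=011]: 00010000  (ones: 1)
  rows 32-39 [x1,x2,x3=100]: 00100000  (ones: 1)
  rows 40-47 [x1,x2,x3=101]: 00100000  (ones: 1)
  rows 48-55 [x1,x2,x3=110]: 00010000  (ones: 1)
  rows 56-63 [x1,x2,x3=111]: 00010000  (ones: 1)
Count of 1-rows = 1+1+1+1+1+1+1+1 = 8

8


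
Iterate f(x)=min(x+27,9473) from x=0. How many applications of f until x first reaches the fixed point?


Step 1: x=0, cap=9473, increment=27
Step 2: x grows by 27 each step until capped at 9473; fixed point is x=9473
Step 3: iterations = ceil(9473/27) = 351

351


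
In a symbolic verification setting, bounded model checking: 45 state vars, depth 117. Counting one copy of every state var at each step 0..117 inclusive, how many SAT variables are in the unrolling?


BMC unrolls to depth k, creating one copy of each state var for steps 0..k.
Step count = 117 + 1 = 118 (steps 0 through 117)
Vars per step = 45
Total = 45 * 118 = 5310

5310


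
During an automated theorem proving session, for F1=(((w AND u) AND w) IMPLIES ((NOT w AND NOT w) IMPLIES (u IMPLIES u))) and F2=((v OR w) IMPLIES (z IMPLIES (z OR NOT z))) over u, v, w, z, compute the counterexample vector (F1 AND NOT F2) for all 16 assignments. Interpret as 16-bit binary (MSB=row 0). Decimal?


F1 = (((w AND u) AND w) IMPLIES ((NOT w AND NOT w) IMPLIES (u IMPLIES u)))
F2 = ((v OR w) IMPLIES (z IMPLIES (z OR NOT z)))
Counterexample to F1=>F2 is where F1=1 and F2=0.
Evaluate each row (bits = u,v,w,z, MSB first):
  row 0 [0000]: F1=1 F2=1 -> F1&~F2 -> 0
  row 1 [0001]: F1=1 F2=1 -> F1&~F2 -> 0
  row 2 [0010]: F1=1 F2=1 -> F1&~F2 -> 0
  row 3 [0011]: F1=1 F2=1 -> F1&~F2 -> 0
  row 4 [0100]: F1=1 F2=1 -> F1&~F2 -> 0
  row 5 [0101]: F1=1 F2=1 -> F1&~F2 -> 0
  row 6 [0110]: F1=1 F2=1 -> F1&~F2 -> 0
  row 7 [0111]: F1=1 F2=1 -> F1&~F2 -> 0
  row 8 [1000]: F1=1 F2=1 -> F1&~F2 -> 0
  row 9 [1001]: F1=1 F2=1 -> F1&~F2 -> 0
  row 10 [1010]: F1=1 F2=1 -> F1&~F2 -> 0
  row 11 [1011]: F1=1 F2=1 -> F1&~F2 -> 0
  row 12 [1100]: F1=1 F2=1 -> F1&~F2 -> 0
  row 13 [1101]: F1=1 F2=1 -> F1&~F2 -> 0
  row 14 [1110]: F1=1 F2=1 -> F1&~F2 -> 0
  row 15 [1111]: F1=1 F2=1 -> F1&~F2 -> 0
Full result column, 4 rows per line (u,v fixed per line; w,z runs 00..11 left to right):
  rows 0-3 [u,v=00]: 0000  = hex 0
  rows 4-7 [u,v=01]: 0000  = hex 0
  rows 8-11 [u,v=10]: 0000  = hex 0
  rows 12-15 [u,v=11]: 0000  = hex 0
Counterexample vector (row 0 .. row 15) = 0000000000000000
Output column grouped in 4s = 0000 0000 0000 0000 = 0x0000
Convert to decimal digit by digit (value = value*16 + digit):
  0 -> 0
  0*16 + 0 = 0
  0*16 + 0 = 0
  0*16 + 0 = 0
Decimal = 0

0


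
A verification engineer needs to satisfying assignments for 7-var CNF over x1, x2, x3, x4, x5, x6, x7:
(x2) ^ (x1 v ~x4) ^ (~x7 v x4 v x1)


CNF with 3 clauses over 7 vars (128 assignments).
An assignment satisfies CNF iff every clause has >=1 true literal.
Check each row (bits = x1,x2,x3,x4,x5,x6,x7; clause T/F shown):
  row 0 [0000000]: clauses=FTT -> 0
  row 1 [0000001]: clauses=FTF -> 0
  row 2 [0000010]: clauses=FTT -> 0
  row 3 [0000011]: clauses=FTF -> 0
  row 4 [0000100]: clauses=FTT -> 0
  (every remaining row is evaluated the same way; all 128 results are listed next)
Full result column, 8 rows per line (x1,x2,x3,x4 fixed per line; x5,x6,x7 runs 000..111 left to right):
  rows 0-7 [x1,x2,x3,x4=0000]: 00000000  (ones: 0)
  rows 8-15 [x1,x2,x3,x4=0001]: 00000000  (ones: 0)
  rows 16-23 [x1,x2,x3,x4=0010]: 00000000  (ones: 0)
  rows 24-31 [x1,x2,x3,x4=0011]: 00000000  (ones: 0)
  rows 32-39 [x1,x2,x3,x4=0100]: 10101010  (ones: 4)
  rows 40-47 [x1,x2,x3,x4=0101]: 00000000  (ones: 0)
  rows 48-55 [x1,x2,x3,x4=0110]: 10101010  (ones: 4)
  rows 56-63 [x1,x2,x3,x4=0111]: 00000000  (ones: 0)
  rows 64-71 [x1,x2,x3,x4=1000]: 00000000  (ones: 0)
  rows 72-79 [x1,x2,x3,x4=1001]: 00000000  (ones: 0)
  rows 80-87 [x1,x2,x3,x4=1010]: 00000000  (ones: 0)
  rows 88-95 [x1,x2,x3,x4=1011]: 00000000  (ones: 0)
  rows 96-103 [x1,x2,x3,x4=1100]: 11111111  (ones: 8)
  rows 104-111 [x1,x2,x3,x4=1101]: 11111111  (ones: 8)
  rows 112-119 [x1,x2,x3,x4=1110]: 11111111  (ones: 8)
  rows 120-127 [x1,x2,x3,x4=1111]: 11111111  (ones: 8)
Satisfying assignments = 0+0+0+0+4+0+4+0+0+0+0+0+8+8+8+8 = 40

40


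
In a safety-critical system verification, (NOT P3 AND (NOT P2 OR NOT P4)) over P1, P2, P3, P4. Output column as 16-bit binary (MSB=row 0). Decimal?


Formula: (NOT P3 AND (NOT P2 OR NOT P4)) over P1, P2, P3, P4 (16 rows)
Evaluate each row (bits = P1,P2,P3,P4, MSB first):
  row 0 [0000]: (NOT 0 AND (NOT 0 OR NOT 0)) -> 1
  row 1 [0001]: (NOT 0 AND (NOT 0 OR NOT 1)) -> 1
  row 2 [0010]: (NOT 1 AND (NOT 0 OR NOT 0)) -> 0
  row 3 [0011]: (NOT 1 AND (NOT 0 OR NOT 1)) -> 0
  row 4 [0100]: (NOT 0 AND (NOT 1 OR NOT 0)) -> 1
  row 5 [0101]: (NOT 0 AND (NOT 1 OR NOT 1)) -> 0
  row 6 [0110]: (NOT 1 AND (NOT 1 OR NOT 0)) -> 0
  row 7 [0111]: (NOT 1 AND (NOT 1 OR NOT 1)) -> 0
  row 8 [1000]: (NOT 0 AND (NOT 0 OR NOT 0)) -> 1
  row 9 [1001]: (NOT 0 AND (NOT 0 OR NOT 1)) -> 1
  row 10 [1010]: (NOT 1 AND (NOT 0 OR NOT 0)) -> 0
  row 11 [1011]: (NOT 1 AND (NOT 0 OR NOT 1)) -> 0
  row 12 [1100]: (NOT 0 AND (NOT 1 OR NOT 0)) -> 1
  row 13 [1101]: (NOT 0 AND (NOT 1 OR NOT 1)) -> 0
  row 14 [1110]: (NOT 1 AND (NOT 1 OR NOT 0)) -> 0
  row 15 [1111]: (NOT 1 AND (NOT 1 OR NOT 1)) -> 0
Full result column, 4 rows per line (P1,P2 fixed per line; P3,P4 runs 00..11 left to right):
  rows 0-3 [P1,P2=00]: 1100  = hex C
  rows 4-7 [P1,P2=01]: 1000  = hex 8
  rows 8-11 [P1,P2=10]: 1100  = hex C
  rows 12-15 [P1,P2=11]: 1000  = hex 8
Output column (row 0 .. row 15) = 1100100011001000
Output column grouped in 4s = 1100 1000 1100 1000 = 0xC8C8
Convert to decimal digit by digit (value = value*16 + digit):
  C -> 12
  12*16 + 8 = 200
  200*16 + 12 (C) = 3212
  3212*16 + 8 = 51400
Decimal = 51400

51400


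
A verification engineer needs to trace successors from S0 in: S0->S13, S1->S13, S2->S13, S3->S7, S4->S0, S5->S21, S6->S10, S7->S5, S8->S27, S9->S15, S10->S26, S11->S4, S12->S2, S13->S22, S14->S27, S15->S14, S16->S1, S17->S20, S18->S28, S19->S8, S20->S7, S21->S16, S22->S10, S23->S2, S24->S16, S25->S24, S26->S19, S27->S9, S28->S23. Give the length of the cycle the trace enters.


Trace from S0 until a state repeats:
  S0 -> S13 -> S22 -> S10 -> S26 -> S19 -> S8 -> S27 -> S9 -> S15 -> S14 -> S27
S27 first seen at step 7, revisited at step 11.
Cycle length = 11 - 7 = 4

4


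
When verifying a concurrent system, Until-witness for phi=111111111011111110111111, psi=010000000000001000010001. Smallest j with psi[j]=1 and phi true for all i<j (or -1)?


(phi U psi) at 0: need smallest j with psi[j]=1 and phi[i]=1 for all i in [0,j).
Scan from step 0:
  step 0: phi=1, psi=0 -> continue
  step 1: psi=1 and phi held for [0,1) -> witness found
Witness step = 1

1


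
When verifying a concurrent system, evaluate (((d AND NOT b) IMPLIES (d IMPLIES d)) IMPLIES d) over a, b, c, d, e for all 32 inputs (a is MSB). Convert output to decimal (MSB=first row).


Formula: (((d AND NOT b) IMPLIES (d IMPLIES d)) IMPLIES d) over a, b, c, d, e (32 rows)
Evaluate each row (bits = a,b,c,d,e, MSB first):
  row 0 [00000]: (((0 AND NOT 0) IMPLIES (0 IMPLIES 0)) IMPLIES 0) -> 0
  row 1 [00001]: (((0 AND NOT 0) IMPLIES (0 IMPLIES 0)) IMPLIES 0) -> 0
  row 2 [00010]: (((1 AND NOT 0) IMPLIES (1 IMPLIES 1)) IMPLIES 1) -> 1
  row 3 [00011]: (((1 AND NOT 0) IMPLIES (1 IMPLIES 1)) IMPLIES 1) -> 1
  row 4 [00100]: (((0 AND NOT 0) IMPLIES (0 IMPLIES 0)) IMPLIES 0) -> 0
  row 5 [00101]: (((0 AND NOT 0) IMPLIES (0 IMPLIES 0)) IMPLIES 0) -> 0
  row 6 [00110]: (((1 AND NOT 0) IMPLIES (1 IMPLIES 1)) IMPLIES 1) -> 1
  row 7 [00111]: (((1 AND NOT 0) IMPLIES (1 IMPLIES 1)) IMPLIES 1) -> 1
  row 8 [01000]: (((0 AND NOT 1) IMPLIES (0 IMPLIES 0)) IMPLIES 0) -> 0
  row 9 [01001]: (((0 AND NOT 1) IMPLIES (0 IMPLIES 0)) IMPLIES 0) -> 0
  row 10 [01010]: (((1 AND NOT 1) IMPLIES (1 IMPLIES 1)) IMPLIES 1) -> 1
  row 11 [01011]: (((1 AND NOT 1) IMPLIES (1 IMPLIES 1)) IMPLIES 1) -> 1
  row 12 [01100]: (((0 AND NOT 1) IMPLIES (0 IMPLIES 0)) IMPLIES 0) -> 0
  row 13 [01101]: (((0 AND NOT 1) IMPLIES (0 IMPLIES 0)) IMPLIES 0) -> 0
  row 14 [01110]: (((1 AND NOT 1) IMPLIES (1 IMPLIES 1)) IMPLIES 1) -> 1
  row 15 [01111]: (((1 AND NOT 1) IMPLIES (1 IMPLIES 1)) IMPLIES 1) -> 1
  row 16 [10000]: (((0 AND NOT 0) IMPLIES (0 IMPLIES 0)) IMPLIES 0) -> 0
  row 17 [10001]: (((0 AND NOT 0) IMPLIES (0 IMPLIES 0)) IMPLIES 0) -> 0
  row 18 [10010]: (((1 AND NOT 0) IMPLIES (1 IMPLIES 1)) IMPLIES 1) -> 1
  row 19 [10011]: (((1 AND NOT 0) IMPLIES (1 IMPLIES 1)) IMPLIES 1) -> 1
  row 20 [10100]: (((0 AND NOT 0) IMPLIES (0 IMPLIES 0)) IMPLIES 0) -> 0
  row 21 [10101]: (((0 AND NOT 0) IMPLIES (0 IMPLIES 0)) IMPLIES 0) -> 0
  row 22 [10110]: (((1 AND NOT 0) IMPLIES (1 IMPLIES 1)) IMPLIES 1) -> 1
  row 23 [10111]: (((1 AND NOT 0) IMPLIES (1 IMPLIES 1)) IMPLIES 1) -> 1
  row 24 [11000]: (((0 AND NOT 1) IMPLIES (0 IMPLIES 0)) IMPLIES 0) -> 0
  row 25 [11001]: (((0 AND NOT 1) IMPLIES (0 IMPLIES 0)) IMPLIES 0) -> 0
  row 26 [11010]: (((1 AND NOT 1) IMPLIES (1 IMPLIES 1)) IMPLIES 1) -> 1
  row 27 [11011]: (((1 AND NOT 1) IMPLIES (1 IMPLIES 1)) IMPLIES 1) -> 1
  row 28 [11100]: (((0 AND NOT 1) IMPLIES (0 IMPLIES 0)) IMPLIES 0) -> 0
  row 29 [11101]: (((0 AND NOT 1) IMPLIES (0 IMPLIES 0)) IMPLIES 0) -> 0
  row 30 [11110]: (((1 AND NOT 1) IMPLIES (1 IMPLIES 1)) IMPLIES 1) -> 1
  row 31 [11111]: (((1 AND NOT 1) IMPLIES (1 IMPLIES 1)) IMPLIES 1) -> 1
Full result column, 4 rows per line (a,b,c fixed per line; d,e runs 00..11 left to right):
  rows 0-3 [a,b,c=000]: 0011  = hex 3
  rows 4-7 [a,b,c=001]: 0011  = hex 3
  rows 8-11 [a,b,c=010]: 0011  = hex 3
  rows 12-15 [a,b,c=011]: 0011  = hex 3
  rows 16-19 [a,b,c=100]: 0011  = hex 3
  rows 20-23 [a,b,c=101]: 0011  = hex 3
  rows 24-27 [a,b,c=110]: 0011  = hex 3
  rows 28-31 [a,b,c=111]: 0011  = hex 3
Output column (row 0 .. row 31) = 00110011001100110011001100110011
Output column grouped in 4s = 0011 0011 0011 0011 0011 0011 0011 0011 = 0x33333333
Convert to decimal digit by digit (value = value*16 + digit):
  3 -> 3
  3*16 + 3 = 51
  51*16 + 3 = 819
  819*16 + 3 = 13107
  13107*16 + 3 = 209715
  209715*16 + 3 = 3355443
  3355443*16 + 3 = 53687091
  53687091*16 + 3 = 858993459
Decimal = 858993459

858993459


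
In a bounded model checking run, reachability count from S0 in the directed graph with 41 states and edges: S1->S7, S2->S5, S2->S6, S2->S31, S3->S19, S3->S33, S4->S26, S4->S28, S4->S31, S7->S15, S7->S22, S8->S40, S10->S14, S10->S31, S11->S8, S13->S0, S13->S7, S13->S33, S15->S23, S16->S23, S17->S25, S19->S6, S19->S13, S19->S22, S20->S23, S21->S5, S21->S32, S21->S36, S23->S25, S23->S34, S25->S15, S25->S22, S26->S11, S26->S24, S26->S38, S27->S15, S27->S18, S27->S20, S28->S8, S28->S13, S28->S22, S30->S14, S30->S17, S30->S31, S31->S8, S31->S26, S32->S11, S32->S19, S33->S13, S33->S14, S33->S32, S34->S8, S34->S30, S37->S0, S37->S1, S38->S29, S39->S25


BFS from S0:
  layer 0: {S0}
Reachable set: {S0}
Count = 1

1


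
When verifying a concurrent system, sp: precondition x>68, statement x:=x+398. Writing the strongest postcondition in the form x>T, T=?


Formula: sp(P, x:=E) = exists old_x. (x = E[old_x/x]) AND P[old_x/x] (old_x is the value of x before the assignment; eliminate old_x by solving x = E[old_x/x] for old_x)
Step 1: Precondition P: x>68, i.e. old_x > 68
Step 2: Assignment gives x = old_x + 398, so old_x = x - 398
Step 3: Substitute into P: x - 398 > 68
Step 4: Simplify: x > 68+398 = 466

466
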